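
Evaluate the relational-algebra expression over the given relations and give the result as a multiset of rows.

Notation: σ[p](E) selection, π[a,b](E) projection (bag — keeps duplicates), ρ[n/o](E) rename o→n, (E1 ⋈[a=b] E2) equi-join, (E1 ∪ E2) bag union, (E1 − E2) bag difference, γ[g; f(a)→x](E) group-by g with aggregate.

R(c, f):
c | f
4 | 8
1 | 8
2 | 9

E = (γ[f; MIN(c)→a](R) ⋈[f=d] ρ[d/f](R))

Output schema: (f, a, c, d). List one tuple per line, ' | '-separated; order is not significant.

Per-node cardinality:
  R → 3
  γ[f; MIN(c)→a](R) → 2
  R → 3
  ρ[d/f](R) → 3
  (γ[f; MIN(c)→a](R) ⋈[f=d] ρ[d/f](R)) → 3

== RESULT ==
f | a | c | d
8 | 1 | 1 | 8
8 | 1 | 4 | 8
9 | 2 | 2 | 9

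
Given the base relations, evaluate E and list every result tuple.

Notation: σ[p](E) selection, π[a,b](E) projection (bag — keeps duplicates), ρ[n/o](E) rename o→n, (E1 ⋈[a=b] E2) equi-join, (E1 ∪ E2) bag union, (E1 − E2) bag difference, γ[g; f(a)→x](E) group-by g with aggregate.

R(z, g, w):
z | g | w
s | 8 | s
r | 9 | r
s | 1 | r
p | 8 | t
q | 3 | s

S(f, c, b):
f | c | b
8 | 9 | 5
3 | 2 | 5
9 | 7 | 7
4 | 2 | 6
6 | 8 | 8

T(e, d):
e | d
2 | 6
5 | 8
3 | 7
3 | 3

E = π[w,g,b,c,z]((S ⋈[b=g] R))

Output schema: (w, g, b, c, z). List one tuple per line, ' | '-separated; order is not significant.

Stepwise |·|:
  S → 5
  R → 5
  (S ⋈[b=g] R) → 2
  π[w,g,b,c,z]((S ⋈[b=g] R)) → 2

== RESULT ==
w | g | b | c | z
s | 8 | 8 | 8 | s
t | 8 | 8 | 8 | p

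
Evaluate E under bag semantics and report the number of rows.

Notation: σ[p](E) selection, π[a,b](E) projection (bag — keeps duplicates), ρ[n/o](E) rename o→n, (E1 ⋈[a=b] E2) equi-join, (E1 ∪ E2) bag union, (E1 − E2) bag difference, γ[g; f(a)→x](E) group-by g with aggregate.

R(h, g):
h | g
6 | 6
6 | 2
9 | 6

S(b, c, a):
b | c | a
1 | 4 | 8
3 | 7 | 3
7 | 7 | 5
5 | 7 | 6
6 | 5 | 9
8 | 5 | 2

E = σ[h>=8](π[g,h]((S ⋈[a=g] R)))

Subexpression sizes:
  S → 6
  R → 3
  (S ⋈[a=g] R) → 3
  π[g,h]((S ⋈[a=g] R)) → 3
  σ[h>=8](π[g,h]((S ⋈[a=g] R))) → 1

|E| = 1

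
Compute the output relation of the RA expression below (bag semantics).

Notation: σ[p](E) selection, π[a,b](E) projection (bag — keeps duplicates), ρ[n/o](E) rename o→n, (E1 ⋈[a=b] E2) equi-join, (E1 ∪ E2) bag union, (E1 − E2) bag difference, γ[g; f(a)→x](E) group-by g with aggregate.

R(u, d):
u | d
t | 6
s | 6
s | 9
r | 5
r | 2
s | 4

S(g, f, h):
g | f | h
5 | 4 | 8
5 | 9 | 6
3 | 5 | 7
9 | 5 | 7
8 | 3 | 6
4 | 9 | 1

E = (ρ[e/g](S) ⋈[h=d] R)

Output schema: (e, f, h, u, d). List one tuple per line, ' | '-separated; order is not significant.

Per-node cardinality:
  S → 6
  ρ[e/g](S) → 6
  R → 6
  (ρ[e/g](S) ⋈[h=d] R) → 4

== RESULT ==
e | f | h | u | d
5 | 9 | 6 | s | 6
5 | 9 | 6 | t | 6
8 | 3 | 6 | s | 6
8 | 3 | 6 | t | 6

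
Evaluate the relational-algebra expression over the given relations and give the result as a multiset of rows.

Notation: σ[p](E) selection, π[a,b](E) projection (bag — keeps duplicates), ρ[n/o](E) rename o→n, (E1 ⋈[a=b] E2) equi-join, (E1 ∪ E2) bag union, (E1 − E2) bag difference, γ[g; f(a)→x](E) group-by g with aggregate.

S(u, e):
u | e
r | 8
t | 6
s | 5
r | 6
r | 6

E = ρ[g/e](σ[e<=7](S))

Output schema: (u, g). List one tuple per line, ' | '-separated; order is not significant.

Per-node cardinality:
  S → 5
  σ[e<=7](S) → 4
  ρ[g/e](σ[e<=7](S)) → 4

== RESULT ==
u | g
r | 6
r | 6
s | 5
t | 6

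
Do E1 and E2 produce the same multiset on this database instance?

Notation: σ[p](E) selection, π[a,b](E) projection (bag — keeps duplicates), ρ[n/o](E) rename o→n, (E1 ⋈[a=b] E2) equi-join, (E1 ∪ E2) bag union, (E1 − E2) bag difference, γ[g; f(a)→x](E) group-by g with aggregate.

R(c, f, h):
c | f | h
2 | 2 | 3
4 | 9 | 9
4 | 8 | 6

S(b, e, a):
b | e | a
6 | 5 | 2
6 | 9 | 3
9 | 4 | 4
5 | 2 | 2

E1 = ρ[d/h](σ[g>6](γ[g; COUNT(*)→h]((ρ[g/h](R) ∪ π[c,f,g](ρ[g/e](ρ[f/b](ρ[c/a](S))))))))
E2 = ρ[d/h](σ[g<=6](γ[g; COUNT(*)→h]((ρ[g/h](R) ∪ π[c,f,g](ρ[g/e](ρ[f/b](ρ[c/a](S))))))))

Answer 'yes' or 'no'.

E1 per-node cardinality:
  R → 3
  ρ[g/h](R) → 3
  S → 4
  ρ[c/a](S) → 4
  ρ[f/b](ρ[c/a](S)) → 4
  ρ[g/e](ρ[f/b](ρ[c/a](S))) → 4
  π[c,f,g](ρ[g/e](ρ[f/b](ρ[c/a](S)))) → 4
  (ρ[g/h](R) ∪ π[c,f,g](ρ[g/e](ρ[f/b](ρ[c/a](S))))) → 7
  γ[g; COUNT(*)→h]((ρ[g/h](R) ∪ π[c,f,g](ρ[g/e](ρ[f/b](ρ[c/a](S)))))) → 6
  σ[g>6](γ[g; COUNT(*)→h]((ρ[g/h](R) ∪ π[c,f,g](ρ[g/e](ρ[f/b](ρ[c/a](S))))))) → 1
  ρ[d/h](σ[g>6](γ[g; COUNT(*)→h]((ρ[g/h](R) ∪ π[c,f,g](ρ[g/e](ρ[f/b](ρ[c/a](S)))))))) → 1
E2 per-node cardinality:
  R → 3
  ρ[g/h](R) → 3
  S → 4
  ρ[c/a](S) → 4
  ρ[f/b](ρ[c/a](S)) → 4
  ρ[g/e](ρ[f/b](ρ[c/a](S))) → 4
  π[c,f,g](ρ[g/e](ρ[f/b](ρ[c/a](S)))) → 4
  (ρ[g/h](R) ∪ π[c,f,g](ρ[g/e](ρ[f/b](ρ[c/a](S))))) → 7
  γ[g; COUNT(*)→h]((ρ[g/h](R) ∪ π[c,f,g](ρ[g/e](ρ[f/b](ρ[c/a](S)))))) → 6
  σ[g<=6](γ[g; COUNT(*)→h]((ρ[g/h](R) ∪ π[c,f,g](ρ[g/e](ρ[f/b](ρ[c/a](S))))))) → 5
  ρ[d/h](σ[g<=6](γ[g; COUNT(*)→h]((ρ[g/h](R) ∪ π[c,f,g](ρ[g/e](ρ[f/b](ρ[c/a](S)))))))) → 5

E1 result:
g | d
9 | 2
E2 result:
g | d
2 | 1
3 | 1
4 | 1
5 | 1
6 | 1
Witness: (5, 1) appears 0× in E1 but 1× in E2.

no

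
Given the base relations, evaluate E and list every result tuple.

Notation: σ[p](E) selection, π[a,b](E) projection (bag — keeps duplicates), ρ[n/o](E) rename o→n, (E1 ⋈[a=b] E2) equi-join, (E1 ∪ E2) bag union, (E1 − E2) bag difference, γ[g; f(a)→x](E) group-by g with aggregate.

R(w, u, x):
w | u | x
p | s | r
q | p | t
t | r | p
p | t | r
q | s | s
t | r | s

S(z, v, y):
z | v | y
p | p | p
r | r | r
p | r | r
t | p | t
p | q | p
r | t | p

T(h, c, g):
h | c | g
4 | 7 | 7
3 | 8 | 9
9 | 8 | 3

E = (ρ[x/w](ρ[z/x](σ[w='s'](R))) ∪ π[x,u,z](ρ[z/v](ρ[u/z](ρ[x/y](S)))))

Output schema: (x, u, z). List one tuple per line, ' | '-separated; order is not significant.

Subexpression sizes:
  R → 6
  σ[w='s'](R) → 0
  ρ[z/x](σ[w='s'](R)) → 0
  ρ[x/w](ρ[z/x](σ[w='s'](R))) → 0
  S → 6
  ρ[x/y](S) → 6
  ρ[u/z](ρ[x/y](S)) → 6
  ρ[z/v](ρ[u/z](ρ[x/y](S))) → 6
  π[x,u,z](ρ[z/v](ρ[u/z](ρ[x/y](S)))) → 6
  (ρ[x/w](ρ[z/x](σ[w='s'](R))) ∪ π[x,u,z](ρ[z/v](ρ[u/z](ρ[x/y](S))))) → 6

== RESULT ==
x | u | z
p | p | p
p | p | q
p | r | t
r | p | r
r | r | r
t | t | p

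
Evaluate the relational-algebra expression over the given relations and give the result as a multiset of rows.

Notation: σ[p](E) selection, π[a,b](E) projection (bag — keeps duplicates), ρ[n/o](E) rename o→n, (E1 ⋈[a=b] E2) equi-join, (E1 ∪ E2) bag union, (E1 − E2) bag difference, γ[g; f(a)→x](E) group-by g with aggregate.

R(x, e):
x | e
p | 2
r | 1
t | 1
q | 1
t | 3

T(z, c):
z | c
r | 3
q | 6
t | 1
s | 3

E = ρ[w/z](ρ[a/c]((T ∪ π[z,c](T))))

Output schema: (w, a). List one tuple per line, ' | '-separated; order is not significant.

Stepwise |·|:
  T → 4
  T → 4
  π[z,c](T) → 4
  (T ∪ π[z,c](T)) → 8
  ρ[a/c]((T ∪ π[z,c](T))) → 8
  ρ[w/z](ρ[a/c]((T ∪ π[z,c](T)))) → 8

== RESULT ==
w | a
q | 6
q | 6
r | 3
r | 3
s | 3
s | 3
t | 1
t | 1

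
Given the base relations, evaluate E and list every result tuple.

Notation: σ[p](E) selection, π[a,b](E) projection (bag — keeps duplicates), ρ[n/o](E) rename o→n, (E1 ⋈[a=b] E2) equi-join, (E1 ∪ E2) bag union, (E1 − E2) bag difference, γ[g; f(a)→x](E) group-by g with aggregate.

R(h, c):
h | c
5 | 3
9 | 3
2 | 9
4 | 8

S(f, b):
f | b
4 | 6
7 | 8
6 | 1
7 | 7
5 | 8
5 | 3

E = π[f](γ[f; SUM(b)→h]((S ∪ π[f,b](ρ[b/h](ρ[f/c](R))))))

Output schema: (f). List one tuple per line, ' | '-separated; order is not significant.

Per-node cardinality:
  S → 6
  R → 4
  ρ[f/c](R) → 4
  ρ[b/h](ρ[f/c](R)) → 4
  π[f,b](ρ[b/h](ρ[f/c](R))) → 4
  (S ∪ π[f,b](ρ[b/h](ρ[f/c](R)))) → 10
  γ[f; SUM(b)→h]((S ∪ π[f,b](ρ[b/h](ρ[f/c](R))))) → 7
  π[f](γ[f; SUM(b)→h]((S ∪ π[f,b](ρ[b/h](ρ[f/c](R)))))) → 7

== RESULT ==
f
3
4
5
6
7
8
9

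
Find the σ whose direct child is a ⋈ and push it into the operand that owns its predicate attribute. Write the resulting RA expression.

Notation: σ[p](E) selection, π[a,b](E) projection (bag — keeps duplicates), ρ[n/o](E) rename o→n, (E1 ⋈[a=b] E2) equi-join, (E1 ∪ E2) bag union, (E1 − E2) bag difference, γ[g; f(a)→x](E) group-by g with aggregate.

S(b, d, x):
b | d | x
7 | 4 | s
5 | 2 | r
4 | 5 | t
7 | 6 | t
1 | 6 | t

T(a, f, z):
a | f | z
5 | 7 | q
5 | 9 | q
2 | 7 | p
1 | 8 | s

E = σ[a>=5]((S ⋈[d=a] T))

σ filters on a, owned by the right side.
E' = (S ⋈[d=a] σ[a>=5](T))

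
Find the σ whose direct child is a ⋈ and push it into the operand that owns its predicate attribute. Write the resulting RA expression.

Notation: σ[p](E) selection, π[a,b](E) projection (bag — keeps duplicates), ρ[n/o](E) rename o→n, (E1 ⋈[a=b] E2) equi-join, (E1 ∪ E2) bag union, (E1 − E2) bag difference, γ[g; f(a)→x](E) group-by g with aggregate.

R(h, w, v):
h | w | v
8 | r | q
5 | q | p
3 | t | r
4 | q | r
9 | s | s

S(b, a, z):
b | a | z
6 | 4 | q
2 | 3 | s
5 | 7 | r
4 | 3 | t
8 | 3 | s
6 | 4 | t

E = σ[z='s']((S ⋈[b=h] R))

σ filters on z, owned by the left side.
E' = (σ[z='s'](S) ⋈[b=h] R)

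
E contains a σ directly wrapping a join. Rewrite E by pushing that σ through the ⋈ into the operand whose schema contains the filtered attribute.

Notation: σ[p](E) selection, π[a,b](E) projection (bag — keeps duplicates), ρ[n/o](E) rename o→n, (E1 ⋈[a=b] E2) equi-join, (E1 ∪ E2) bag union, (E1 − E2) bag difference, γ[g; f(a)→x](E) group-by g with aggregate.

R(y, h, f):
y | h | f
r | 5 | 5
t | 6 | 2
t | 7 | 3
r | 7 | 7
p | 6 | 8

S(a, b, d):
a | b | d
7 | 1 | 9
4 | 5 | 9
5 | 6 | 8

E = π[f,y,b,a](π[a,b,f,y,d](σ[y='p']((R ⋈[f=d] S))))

σ filters on y, owned by the left side.
E' = π[f,y,b,a](π[a,b,f,y,d]((σ[y='p'](R) ⋈[f=d] S)))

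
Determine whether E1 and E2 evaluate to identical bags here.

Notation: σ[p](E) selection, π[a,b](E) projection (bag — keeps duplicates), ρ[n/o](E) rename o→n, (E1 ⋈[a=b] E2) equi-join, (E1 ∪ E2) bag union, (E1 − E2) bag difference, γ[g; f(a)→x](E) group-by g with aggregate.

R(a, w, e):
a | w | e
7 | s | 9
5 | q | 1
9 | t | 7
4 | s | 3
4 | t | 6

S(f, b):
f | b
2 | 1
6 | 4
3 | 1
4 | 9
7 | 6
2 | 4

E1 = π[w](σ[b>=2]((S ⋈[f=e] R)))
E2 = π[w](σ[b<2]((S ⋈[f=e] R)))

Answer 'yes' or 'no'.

E1 stepwise |·|:
  S → 6
  R → 5
  (S ⋈[f=e] R) → 3
  σ[b>=2]((S ⋈[f=e] R)) → 2
  π[w](σ[b>=2]((S ⋈[f=e] R))) → 2
E2 stepwise |·|:
  S → 6
  R → 5
  (S ⋈[f=e] R) → 3
  σ[b<2]((S ⋈[f=e] R)) → 1
  π[w](σ[b<2]((S ⋈[f=e] R))) → 1

E1 result:
w
t
t
E2 result:
w
s
Witness: ('t',) appears 2× in E1 but 0× in E2.

no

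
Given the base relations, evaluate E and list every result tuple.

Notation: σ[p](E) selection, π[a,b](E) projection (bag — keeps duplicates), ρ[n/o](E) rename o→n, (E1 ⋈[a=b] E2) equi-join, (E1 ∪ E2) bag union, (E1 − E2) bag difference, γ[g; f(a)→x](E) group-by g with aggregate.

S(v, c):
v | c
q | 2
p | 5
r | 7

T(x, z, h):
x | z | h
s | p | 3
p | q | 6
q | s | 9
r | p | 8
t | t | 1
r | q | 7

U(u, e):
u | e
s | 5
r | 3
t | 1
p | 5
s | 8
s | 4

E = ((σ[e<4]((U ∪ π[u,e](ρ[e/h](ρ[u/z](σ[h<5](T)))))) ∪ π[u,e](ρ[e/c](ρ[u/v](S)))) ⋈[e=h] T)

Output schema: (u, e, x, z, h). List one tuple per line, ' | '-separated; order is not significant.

Per-node cardinality:
  U → 6
  T → 6
  σ[h<5](T) → 2
  ρ[u/z](σ[h<5](T)) → 2
  ρ[e/h](ρ[u/z](σ[h<5](T))) → 2
  π[u,e](ρ[e/h](ρ[u/z](σ[h<5](T)))) → 2
  (U ∪ π[u,e](ρ[e/h](ρ[u/z](σ[h<5](T))))) → 8
  σ[e<4]((U ∪ π[u,e](ρ[e/h](ρ[u/z](σ[h<5](T)))))) → 4
  S → 3
  ρ[u/v](S) → 3
  ρ[e/c](ρ[u/v](S)) → 3
  π[u,e](ρ[e/c](ρ[u/v](S))) → 3
  (σ[e<4]((U ∪ π[u,e](ρ[e/h](ρ[u/z](σ[h<5](T)))))) ∪ π[u,e](ρ[e/c](ρ[u/v](S)))) → 7
  T → 6
  ((σ[e<4]((U ∪ π[u,e](ρ[e/h](ρ[u/z](σ[h<5](T)))))) ∪ π[u,e](ρ[e/c](ρ[u/v](S)))) ⋈[e=h] T) → 5

== RESULT ==
u | e | x | z | h
p | 3 | s | p | 3
r | 3 | s | p | 3
r | 7 | r | q | 7
t | 1 | t | t | 1
t | 1 | t | t | 1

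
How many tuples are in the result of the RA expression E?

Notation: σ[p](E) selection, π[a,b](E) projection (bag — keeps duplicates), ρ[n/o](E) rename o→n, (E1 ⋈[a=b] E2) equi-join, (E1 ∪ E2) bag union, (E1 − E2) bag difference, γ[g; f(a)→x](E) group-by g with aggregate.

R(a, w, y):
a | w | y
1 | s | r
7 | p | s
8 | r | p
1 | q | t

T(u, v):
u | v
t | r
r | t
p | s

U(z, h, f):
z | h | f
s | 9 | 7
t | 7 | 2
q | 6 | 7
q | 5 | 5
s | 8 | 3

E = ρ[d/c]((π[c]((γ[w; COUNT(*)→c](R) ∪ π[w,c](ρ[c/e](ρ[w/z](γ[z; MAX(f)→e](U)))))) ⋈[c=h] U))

Subexpression sizes:
  R → 4
  γ[w; COUNT(*)→c](R) → 4
  U → 5
  γ[z; MAX(f)→e](U) → 3
  ρ[w/z](γ[z; MAX(f)→e](U)) → 3
  ρ[c/e](ρ[w/z](γ[z; MAX(f)→e](U))) → 3
  π[w,c](ρ[c/e](ρ[w/z](γ[z; MAX(f)→e](U)))) → 3
  (γ[w; COUNT(*)→c](R) ∪ π[w,c](ρ[c/e](ρ[w/z](γ[z; MAX(f)→e](U))))) → 7
  π[c]((γ[w; COUNT(*)→c](R) ∪ π[w,c](ρ[c/e](ρ[w/z](γ[z; MAX(f)→e](U)))))) → 7
  U → 5
  (π[c]((γ[w; COUNT(*)→c](R) ∪ π[w,c](ρ[c/e](ρ[w/z](γ[z; MAX(f)→e](U)))))) ⋈[c=h] U) → 2
  ρ[d/c]((π[c]((γ[w; COUNT(*)→c](R) ∪ π[w,c](ρ[c/e](ρ[w/z](γ[z; MAX(f)→e](U)))))) ⋈[c=h] U)) → 2

|E| = 2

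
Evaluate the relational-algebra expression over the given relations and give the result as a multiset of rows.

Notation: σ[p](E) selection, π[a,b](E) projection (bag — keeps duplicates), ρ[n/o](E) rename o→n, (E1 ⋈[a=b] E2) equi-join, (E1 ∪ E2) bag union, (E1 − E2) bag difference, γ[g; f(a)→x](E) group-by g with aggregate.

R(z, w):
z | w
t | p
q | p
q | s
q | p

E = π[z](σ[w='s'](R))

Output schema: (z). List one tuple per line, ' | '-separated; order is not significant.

Row counts bottom-up:
  R → 4
  σ[w='s'](R) → 1
  π[z](σ[w='s'](R)) → 1

== RESULT ==
z
q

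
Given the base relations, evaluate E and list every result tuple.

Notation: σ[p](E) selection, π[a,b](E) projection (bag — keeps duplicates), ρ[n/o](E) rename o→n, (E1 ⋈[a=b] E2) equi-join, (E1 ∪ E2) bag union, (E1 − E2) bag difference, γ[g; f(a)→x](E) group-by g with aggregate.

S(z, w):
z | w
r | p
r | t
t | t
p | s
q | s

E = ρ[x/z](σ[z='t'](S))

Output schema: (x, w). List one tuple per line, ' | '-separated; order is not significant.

Stepwise |·|:
  S → 5
  σ[z='t'](S) → 1
  ρ[x/z](σ[z='t'](S)) → 1

== RESULT ==
x | w
t | t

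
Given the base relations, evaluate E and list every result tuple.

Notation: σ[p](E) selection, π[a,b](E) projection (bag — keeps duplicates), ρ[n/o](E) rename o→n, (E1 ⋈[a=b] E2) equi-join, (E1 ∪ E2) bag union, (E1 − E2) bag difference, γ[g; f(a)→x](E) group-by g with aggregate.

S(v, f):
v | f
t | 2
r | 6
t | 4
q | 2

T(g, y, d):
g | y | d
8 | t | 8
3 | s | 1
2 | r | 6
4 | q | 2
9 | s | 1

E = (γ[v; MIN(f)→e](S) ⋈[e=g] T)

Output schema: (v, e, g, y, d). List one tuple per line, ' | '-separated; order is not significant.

Subexpression sizes:
  S → 4
  γ[v; MIN(f)→e](S) → 3
  T → 5
  (γ[v; MIN(f)→e](S) ⋈[e=g] T) → 2

== RESULT ==
v | e | g | y | d
q | 2 | 2 | r | 6
t | 2 | 2 | r | 6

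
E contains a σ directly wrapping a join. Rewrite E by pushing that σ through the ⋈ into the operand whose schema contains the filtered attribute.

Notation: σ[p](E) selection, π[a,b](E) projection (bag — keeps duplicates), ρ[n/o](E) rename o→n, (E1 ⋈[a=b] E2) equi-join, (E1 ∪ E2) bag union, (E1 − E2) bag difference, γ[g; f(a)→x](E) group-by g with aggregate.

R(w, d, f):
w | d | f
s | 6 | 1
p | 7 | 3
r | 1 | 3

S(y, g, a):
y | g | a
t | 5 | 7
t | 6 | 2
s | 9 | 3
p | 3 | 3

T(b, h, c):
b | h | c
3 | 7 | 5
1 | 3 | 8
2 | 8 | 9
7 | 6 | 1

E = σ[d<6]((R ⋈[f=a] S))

σ filters on d, owned by the left side.
E' = (σ[d<6](R) ⋈[f=a] S)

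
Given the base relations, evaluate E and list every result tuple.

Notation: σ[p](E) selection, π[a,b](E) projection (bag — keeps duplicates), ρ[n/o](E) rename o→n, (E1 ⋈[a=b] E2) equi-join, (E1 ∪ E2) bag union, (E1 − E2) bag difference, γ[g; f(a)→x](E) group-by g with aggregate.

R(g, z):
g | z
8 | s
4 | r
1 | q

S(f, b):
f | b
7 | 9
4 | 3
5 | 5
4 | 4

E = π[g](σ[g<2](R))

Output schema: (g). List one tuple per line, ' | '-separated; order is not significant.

Row counts bottom-up:
  R → 3
  σ[g<2](R) → 1
  π[g](σ[g<2](R)) → 1

== RESULT ==
g
1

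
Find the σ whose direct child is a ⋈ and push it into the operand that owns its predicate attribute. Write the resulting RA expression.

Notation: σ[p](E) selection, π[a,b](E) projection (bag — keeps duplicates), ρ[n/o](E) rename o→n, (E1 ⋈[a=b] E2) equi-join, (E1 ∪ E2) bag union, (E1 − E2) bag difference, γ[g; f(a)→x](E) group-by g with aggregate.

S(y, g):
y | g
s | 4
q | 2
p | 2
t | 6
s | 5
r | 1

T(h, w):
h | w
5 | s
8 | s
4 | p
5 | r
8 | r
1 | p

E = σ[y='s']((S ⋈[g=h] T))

σ filters on y, owned by the left side.
E' = (σ[y='s'](S) ⋈[g=h] T)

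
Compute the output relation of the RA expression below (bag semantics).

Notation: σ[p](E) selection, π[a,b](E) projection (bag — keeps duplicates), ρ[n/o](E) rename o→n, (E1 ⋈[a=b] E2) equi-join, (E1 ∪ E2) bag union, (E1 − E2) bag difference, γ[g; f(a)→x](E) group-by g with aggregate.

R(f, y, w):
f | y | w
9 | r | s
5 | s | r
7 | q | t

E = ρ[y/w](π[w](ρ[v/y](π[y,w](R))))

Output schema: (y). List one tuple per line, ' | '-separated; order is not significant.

Row counts bottom-up:
  R → 3
  π[y,w](R) → 3
  ρ[v/y](π[y,w](R)) → 3
  π[w](ρ[v/y](π[y,w](R))) → 3
  ρ[y/w](π[w](ρ[v/y](π[y,w](R)))) → 3

== RESULT ==
y
r
s
t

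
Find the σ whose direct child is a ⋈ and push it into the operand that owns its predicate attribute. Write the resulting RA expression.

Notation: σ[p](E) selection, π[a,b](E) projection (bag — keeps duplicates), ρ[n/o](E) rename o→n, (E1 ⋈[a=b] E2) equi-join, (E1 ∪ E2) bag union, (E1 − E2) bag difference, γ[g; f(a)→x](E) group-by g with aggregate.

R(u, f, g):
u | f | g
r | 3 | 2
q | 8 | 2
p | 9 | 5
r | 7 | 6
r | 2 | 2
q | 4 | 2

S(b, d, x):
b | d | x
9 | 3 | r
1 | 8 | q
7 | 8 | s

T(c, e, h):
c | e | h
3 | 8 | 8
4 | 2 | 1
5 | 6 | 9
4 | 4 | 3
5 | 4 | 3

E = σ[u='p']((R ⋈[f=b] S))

σ filters on u, owned by the left side.
E' = (σ[u='p'](R) ⋈[f=b] S)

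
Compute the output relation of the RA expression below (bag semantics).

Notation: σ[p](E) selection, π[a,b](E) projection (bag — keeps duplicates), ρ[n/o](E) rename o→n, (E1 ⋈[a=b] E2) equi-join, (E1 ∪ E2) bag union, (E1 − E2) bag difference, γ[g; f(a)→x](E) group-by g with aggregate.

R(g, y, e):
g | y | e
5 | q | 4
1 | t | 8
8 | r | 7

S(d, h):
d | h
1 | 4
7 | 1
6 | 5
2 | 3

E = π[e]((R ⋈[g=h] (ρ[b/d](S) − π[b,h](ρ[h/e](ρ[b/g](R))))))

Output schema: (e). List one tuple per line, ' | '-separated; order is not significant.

Row counts bottom-up:
  R → 3
  S → 4
  ρ[b/d](S) → 4
  R → 3
  ρ[b/g](R) → 3
  ρ[h/e](ρ[b/g](R)) → 3
  π[b,h](ρ[h/e](ρ[b/g](R))) → 3
  (ρ[b/d](S) − π[b,h](ρ[h/e](ρ[b/g](R)))) → 4
  (R ⋈[g=h] (ρ[b/d](S) − π[b,h](ρ[h/e](ρ[b/g](R))))) → 2
  π[e]((R ⋈[g=h] (ρ[b/d](S) − π[b,h](ρ[h/e](ρ[b/g](R)))))) → 2

== RESULT ==
e
4
8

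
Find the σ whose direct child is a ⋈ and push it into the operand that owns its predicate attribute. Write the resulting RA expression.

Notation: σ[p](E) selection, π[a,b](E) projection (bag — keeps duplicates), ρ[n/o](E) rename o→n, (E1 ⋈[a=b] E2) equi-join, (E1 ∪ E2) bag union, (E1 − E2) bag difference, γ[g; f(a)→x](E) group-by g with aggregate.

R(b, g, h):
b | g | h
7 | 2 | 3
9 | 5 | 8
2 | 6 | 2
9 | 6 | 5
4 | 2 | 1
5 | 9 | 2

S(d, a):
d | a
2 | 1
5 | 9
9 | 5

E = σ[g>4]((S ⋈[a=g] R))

σ filters on g, owned by the right side.
E' = (S ⋈[a=g] σ[g>4](R))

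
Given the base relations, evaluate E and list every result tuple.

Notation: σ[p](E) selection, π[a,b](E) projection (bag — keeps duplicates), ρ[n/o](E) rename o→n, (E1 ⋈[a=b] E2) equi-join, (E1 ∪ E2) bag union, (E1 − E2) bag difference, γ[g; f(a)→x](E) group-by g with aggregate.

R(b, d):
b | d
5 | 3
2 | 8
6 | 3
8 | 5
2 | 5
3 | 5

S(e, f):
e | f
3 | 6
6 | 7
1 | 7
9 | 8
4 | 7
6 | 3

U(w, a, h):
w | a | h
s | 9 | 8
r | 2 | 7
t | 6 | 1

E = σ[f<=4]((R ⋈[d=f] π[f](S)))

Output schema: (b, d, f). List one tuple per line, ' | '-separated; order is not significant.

Per-node cardinality:
  R → 6
  S → 6
  π[f](S) → 6
  (R ⋈[d=f] π[f](S)) → 3
  σ[f<=4]((R ⋈[d=f] π[f](S))) → 2

== RESULT ==
b | d | f
5 | 3 | 3
6 | 3 | 3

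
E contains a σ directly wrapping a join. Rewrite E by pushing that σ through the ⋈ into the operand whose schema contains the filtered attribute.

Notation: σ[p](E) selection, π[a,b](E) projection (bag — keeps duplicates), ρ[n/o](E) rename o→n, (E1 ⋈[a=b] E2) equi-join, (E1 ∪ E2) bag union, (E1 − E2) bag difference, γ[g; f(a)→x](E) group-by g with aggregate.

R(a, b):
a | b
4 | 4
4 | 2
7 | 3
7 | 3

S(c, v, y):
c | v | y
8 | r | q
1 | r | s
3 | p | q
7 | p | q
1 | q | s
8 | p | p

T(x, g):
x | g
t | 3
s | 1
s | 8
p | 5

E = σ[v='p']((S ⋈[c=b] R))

σ filters on v, owned by the left side.
E' = (σ[v='p'](S) ⋈[c=b] R)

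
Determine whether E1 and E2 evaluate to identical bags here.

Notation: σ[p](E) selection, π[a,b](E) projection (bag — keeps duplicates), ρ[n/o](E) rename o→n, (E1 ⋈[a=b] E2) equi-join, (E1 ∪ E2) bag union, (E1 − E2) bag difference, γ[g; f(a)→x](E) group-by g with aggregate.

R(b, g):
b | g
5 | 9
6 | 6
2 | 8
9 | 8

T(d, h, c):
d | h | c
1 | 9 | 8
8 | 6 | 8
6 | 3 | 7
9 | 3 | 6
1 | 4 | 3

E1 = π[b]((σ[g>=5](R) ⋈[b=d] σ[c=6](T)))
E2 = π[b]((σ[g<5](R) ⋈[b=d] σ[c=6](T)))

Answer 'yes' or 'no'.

E1 subexpression sizes:
  R → 4
  σ[g>=5](R) → 4
  T → 5
  σ[c=6](T) → 1
  (σ[g>=5](R) ⋈[b=d] σ[c=6](T)) → 1
  π[b]((σ[g>=5](R) ⋈[b=d] σ[c=6](T))) → 1
E2 subexpression sizes:
  R → 4
  σ[g<5](R) → 0
  T → 5
  σ[c=6](T) → 1
  (σ[g<5](R) ⋈[b=d] σ[c=6](T)) → 0
  π[b]((σ[g<5](R) ⋈[b=d] σ[c=6](T))) → 0

E1 result:
b
9
E2 result:
b
(0 rows)
Witness: (9,) appears 1× in E1 but 0× in E2.

no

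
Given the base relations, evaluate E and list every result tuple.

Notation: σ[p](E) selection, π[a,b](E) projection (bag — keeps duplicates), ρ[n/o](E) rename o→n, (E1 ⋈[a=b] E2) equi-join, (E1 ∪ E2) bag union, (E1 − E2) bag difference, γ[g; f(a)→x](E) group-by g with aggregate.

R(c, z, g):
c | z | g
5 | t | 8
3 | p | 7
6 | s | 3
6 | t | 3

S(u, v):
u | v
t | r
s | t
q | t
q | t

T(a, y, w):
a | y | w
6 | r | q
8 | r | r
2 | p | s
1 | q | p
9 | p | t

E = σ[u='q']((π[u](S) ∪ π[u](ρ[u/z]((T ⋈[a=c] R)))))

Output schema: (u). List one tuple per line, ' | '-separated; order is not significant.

Stepwise |·|:
  S → 4
  π[u](S) → 4
  T → 5
  R → 4
  (T ⋈[a=c] R) → 2
  ρ[u/z]((T ⋈[a=c] R)) → 2
  π[u](ρ[u/z]((T ⋈[a=c] R))) → 2
  (π[u](S) ∪ π[u](ρ[u/z]((T ⋈[a=c] R)))) → 6
  σ[u='q']((π[u](S) ∪ π[u](ρ[u/z]((T ⋈[a=c] R))))) → 2

== RESULT ==
u
q
q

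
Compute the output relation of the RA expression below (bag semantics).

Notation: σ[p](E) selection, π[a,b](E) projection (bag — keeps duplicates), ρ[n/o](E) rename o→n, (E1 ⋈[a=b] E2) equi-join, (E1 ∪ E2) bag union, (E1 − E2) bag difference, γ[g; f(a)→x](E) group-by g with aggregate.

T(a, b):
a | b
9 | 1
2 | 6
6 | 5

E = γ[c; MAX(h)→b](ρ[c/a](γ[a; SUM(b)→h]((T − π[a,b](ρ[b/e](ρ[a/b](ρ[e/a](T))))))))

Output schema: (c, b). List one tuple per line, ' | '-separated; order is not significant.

Row counts bottom-up:
  T → 3
  T → 3
  ρ[e/a](T) → 3
  ρ[a/b](ρ[e/a](T)) → 3
  ρ[b/e](ρ[a/b](ρ[e/a](T))) → 3
  π[a,b](ρ[b/e](ρ[a/b](ρ[e/a](T)))) → 3
  (T − π[a,b](ρ[b/e](ρ[a/b](ρ[e/a](T))))) → 3
  γ[a; SUM(b)→h]((T − π[a,b](ρ[b/e](ρ[a/b](ρ[e/a](T)))))) → 3
  ρ[c/a](γ[a; SUM(b)→h]((T − π[a,b](ρ[b/e](ρ[a/b](ρ[e/a](T))))))) → 3
  γ[c; MAX(h)→b](ρ[c/a](γ[a; SUM(b)→h]((T − π[a,b](ρ[b/e](ρ[a/b](ρ[e/a](T)))))))) → 3

== RESULT ==
c | b
2 | 6
6 | 5
9 | 1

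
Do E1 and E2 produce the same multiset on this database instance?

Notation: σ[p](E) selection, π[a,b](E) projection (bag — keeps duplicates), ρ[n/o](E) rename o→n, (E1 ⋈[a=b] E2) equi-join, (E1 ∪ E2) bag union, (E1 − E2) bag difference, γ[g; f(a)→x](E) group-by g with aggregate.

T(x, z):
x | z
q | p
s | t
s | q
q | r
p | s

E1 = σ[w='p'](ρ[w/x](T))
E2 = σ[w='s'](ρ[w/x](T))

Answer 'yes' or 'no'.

E1 subexpression sizes:
  T → 5
  ρ[w/x](T) → 5
  σ[w='p'](ρ[w/x](T)) → 1
E2 subexpression sizes:
  T → 5
  ρ[w/x](T) → 5
  σ[w='s'](ρ[w/x](T)) → 2

E1 result:
w | z
p | s
E2 result:
w | z
s | q
s | t
Witness: ('p', 's') appears 1× in E1 but 0× in E2.

no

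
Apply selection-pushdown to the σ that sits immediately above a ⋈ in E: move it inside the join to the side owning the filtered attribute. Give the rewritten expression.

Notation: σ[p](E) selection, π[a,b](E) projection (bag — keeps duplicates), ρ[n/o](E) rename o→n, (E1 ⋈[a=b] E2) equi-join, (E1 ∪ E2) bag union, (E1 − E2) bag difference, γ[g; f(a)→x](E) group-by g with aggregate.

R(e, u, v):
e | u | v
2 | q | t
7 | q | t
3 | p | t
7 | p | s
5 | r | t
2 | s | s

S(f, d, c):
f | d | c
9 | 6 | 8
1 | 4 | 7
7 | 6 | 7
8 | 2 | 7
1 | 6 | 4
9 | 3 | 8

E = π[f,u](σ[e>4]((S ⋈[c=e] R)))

σ filters on e, owned by the right side.
E' = π[f,u]((S ⋈[c=e] σ[e>4](R)))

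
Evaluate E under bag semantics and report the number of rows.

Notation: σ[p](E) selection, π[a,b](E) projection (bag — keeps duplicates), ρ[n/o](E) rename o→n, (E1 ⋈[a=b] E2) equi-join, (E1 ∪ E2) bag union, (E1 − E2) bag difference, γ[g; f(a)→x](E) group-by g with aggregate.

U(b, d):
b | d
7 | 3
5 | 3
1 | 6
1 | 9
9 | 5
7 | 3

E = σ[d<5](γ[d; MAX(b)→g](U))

Subexpression sizes:
  U → 6
  γ[d; MAX(b)→g](U) → 4
  σ[d<5](γ[d; MAX(b)→g](U)) → 1

|E| = 1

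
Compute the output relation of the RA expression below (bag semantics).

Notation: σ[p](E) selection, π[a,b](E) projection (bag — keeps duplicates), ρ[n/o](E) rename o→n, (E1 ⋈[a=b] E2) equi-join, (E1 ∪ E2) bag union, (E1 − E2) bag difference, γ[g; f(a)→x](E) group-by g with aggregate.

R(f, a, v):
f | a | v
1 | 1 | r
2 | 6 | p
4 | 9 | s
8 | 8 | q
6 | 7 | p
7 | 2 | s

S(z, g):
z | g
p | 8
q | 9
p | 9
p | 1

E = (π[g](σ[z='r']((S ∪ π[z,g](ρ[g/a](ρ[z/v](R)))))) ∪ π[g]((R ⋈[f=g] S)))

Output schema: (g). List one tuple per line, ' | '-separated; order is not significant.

Per-node cardinality:
  S → 4
  R → 6
  ρ[z/v](R) → 6
  ρ[g/a](ρ[z/v](R)) → 6
  π[z,g](ρ[g/a](ρ[z/v](R))) → 6
  (S ∪ π[z,g](ρ[g/a](ρ[z/v](R)))) → 10
  σ[z='r']((S ∪ π[z,g](ρ[g/a](ρ[z/v](R))))) → 1
  π[g](σ[z='r']((S ∪ π[z,g](ρ[g/a](ρ[z/v](R)))))) → 1
  R → 6
  S → 4
  (R ⋈[f=g] S) → 2
  π[g]((R ⋈[f=g] S)) → 2
  (π[g](σ[z='r']((S ∪ π[z,g](ρ[g/a](ρ[z/v](R)))))) ∪ π[g]((R ⋈[f=g] S))) → 3

== RESULT ==
g
1
1
8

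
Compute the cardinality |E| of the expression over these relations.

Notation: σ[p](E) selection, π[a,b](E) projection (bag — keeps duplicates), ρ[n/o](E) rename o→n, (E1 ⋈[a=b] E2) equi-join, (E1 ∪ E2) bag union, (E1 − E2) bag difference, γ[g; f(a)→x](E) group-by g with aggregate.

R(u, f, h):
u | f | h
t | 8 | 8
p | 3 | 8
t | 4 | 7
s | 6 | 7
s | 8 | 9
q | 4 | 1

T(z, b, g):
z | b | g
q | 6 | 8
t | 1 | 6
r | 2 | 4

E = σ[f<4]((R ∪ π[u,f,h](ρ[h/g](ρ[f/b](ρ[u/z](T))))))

Subexpression sizes:
  R → 6
  T → 3
  ρ[u/z](T) → 3
  ρ[f/b](ρ[u/z](T)) → 3
  ρ[h/g](ρ[f/b](ρ[u/z](T))) → 3
  π[u,f,h](ρ[h/g](ρ[f/b](ρ[u/z](T)))) → 3
  (R ∪ π[u,f,h](ρ[h/g](ρ[f/b](ρ[u/z](T))))) → 9
  σ[f<4]((R ∪ π[u,f,h](ρ[h/g](ρ[f/b](ρ[u/z](T)))))) → 3

|E| = 3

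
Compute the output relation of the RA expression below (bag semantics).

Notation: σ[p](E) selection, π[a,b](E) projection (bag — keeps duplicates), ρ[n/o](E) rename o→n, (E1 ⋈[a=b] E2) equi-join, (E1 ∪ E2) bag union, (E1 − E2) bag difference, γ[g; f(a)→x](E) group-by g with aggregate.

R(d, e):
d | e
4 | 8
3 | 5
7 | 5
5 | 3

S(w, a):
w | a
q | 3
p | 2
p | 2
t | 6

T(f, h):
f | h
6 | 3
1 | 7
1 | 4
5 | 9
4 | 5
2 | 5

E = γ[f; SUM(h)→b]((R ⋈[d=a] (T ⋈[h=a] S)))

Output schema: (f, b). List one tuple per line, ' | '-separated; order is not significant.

Row counts bottom-up:
  R → 4
  T → 6
  S → 4
  (T ⋈[h=a] S) → 1
  (R ⋈[d=a] (T ⋈[h=a] S)) → 1
  γ[f; SUM(h)→b]((R ⋈[d=a] (T ⋈[h=a] S))) → 1

== RESULT ==
f | b
6 | 3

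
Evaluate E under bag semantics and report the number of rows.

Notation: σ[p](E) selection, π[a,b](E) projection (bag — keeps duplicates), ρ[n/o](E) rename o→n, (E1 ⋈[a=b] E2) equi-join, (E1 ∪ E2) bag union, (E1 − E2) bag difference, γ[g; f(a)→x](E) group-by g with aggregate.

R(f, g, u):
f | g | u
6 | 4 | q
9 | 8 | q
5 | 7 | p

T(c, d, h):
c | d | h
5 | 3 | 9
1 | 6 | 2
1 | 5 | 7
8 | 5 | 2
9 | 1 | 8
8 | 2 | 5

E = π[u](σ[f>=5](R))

Stepwise |·|:
  R → 3
  σ[f>=5](R) → 3
  π[u](σ[f>=5](R)) → 3

|E| = 3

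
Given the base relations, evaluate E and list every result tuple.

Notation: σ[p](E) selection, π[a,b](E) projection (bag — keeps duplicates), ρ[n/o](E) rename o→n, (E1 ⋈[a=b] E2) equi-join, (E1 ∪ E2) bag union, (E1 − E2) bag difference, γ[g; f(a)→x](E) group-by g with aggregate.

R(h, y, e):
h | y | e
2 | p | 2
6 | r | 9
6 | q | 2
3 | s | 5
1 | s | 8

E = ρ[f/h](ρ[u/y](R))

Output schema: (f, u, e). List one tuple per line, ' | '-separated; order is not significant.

Stepwise |·|:
  R → 5
  ρ[u/y](R) → 5
  ρ[f/h](ρ[u/y](R)) → 5

== RESULT ==
f | u | e
1 | s | 8
2 | p | 2
3 | s | 5
6 | q | 2
6 | r | 9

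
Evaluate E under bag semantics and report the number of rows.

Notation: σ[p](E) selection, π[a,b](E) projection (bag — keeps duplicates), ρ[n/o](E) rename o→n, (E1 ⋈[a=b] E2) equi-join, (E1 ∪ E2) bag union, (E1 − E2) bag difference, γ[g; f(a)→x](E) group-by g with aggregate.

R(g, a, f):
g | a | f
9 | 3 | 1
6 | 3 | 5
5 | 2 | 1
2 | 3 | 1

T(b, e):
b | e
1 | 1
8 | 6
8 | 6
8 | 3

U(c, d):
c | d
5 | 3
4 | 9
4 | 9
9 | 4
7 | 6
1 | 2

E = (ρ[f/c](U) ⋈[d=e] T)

Subexpression sizes:
  U → 6
  ρ[f/c](U) → 6
  T → 4
  (ρ[f/c](U) ⋈[d=e] T) → 3

|E| = 3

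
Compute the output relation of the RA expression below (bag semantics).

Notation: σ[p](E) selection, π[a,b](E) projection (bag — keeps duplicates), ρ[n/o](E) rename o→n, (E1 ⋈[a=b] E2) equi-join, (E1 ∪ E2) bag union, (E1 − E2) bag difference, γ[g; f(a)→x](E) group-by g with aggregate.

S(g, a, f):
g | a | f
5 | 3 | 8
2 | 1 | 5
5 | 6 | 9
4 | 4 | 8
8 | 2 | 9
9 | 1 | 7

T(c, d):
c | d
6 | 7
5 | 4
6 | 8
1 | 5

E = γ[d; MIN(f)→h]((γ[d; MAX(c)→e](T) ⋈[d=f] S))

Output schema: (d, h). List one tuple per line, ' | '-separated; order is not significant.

Stepwise |·|:
  T → 4
  γ[d; MAX(c)→e](T) → 4
  S → 6
  (γ[d; MAX(c)→e](T) ⋈[d=f] S) → 4
  γ[d; MIN(f)→h]((γ[d; MAX(c)→e](T) ⋈[d=f] S)) → 3

== RESULT ==
d | h
5 | 5
7 | 7
8 | 8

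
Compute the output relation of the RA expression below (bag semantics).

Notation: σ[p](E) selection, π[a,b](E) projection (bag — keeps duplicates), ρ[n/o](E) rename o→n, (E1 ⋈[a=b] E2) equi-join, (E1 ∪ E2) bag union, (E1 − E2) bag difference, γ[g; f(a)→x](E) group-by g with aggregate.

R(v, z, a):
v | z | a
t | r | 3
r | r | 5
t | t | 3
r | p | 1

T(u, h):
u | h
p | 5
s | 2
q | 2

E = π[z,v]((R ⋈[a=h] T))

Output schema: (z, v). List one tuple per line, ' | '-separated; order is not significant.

Row counts bottom-up:
  R → 4
  T → 3
  (R ⋈[a=h] T) → 1
  π[z,v]((R ⋈[a=h] T)) → 1

== RESULT ==
z | v
r | r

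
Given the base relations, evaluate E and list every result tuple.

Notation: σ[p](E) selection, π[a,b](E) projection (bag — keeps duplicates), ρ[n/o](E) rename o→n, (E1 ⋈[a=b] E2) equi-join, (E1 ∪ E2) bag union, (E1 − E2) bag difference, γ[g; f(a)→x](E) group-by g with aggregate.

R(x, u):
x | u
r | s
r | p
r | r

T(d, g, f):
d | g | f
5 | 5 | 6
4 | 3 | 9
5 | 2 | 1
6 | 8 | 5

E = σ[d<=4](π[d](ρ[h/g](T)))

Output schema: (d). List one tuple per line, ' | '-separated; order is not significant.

Subexpression sizes:
  T → 4
  ρ[h/g](T) → 4
  π[d](ρ[h/g](T)) → 4
  σ[d<=4](π[d](ρ[h/g](T))) → 1

== RESULT ==
d
4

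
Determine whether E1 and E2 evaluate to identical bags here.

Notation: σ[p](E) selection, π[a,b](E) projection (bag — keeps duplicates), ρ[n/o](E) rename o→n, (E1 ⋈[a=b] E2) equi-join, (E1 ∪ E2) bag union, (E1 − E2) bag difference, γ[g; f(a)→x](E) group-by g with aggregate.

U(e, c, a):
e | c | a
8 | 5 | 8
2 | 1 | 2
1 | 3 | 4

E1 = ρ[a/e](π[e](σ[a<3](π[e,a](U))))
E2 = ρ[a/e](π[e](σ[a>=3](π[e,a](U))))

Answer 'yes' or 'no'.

E1 subexpression sizes:
  U → 3
  π[e,a](U) → 3
  σ[a<3](π[e,a](U)) → 1
  π[e](σ[a<3](π[e,a](U))) → 1
  ρ[a/e](π[e](σ[a<3](π[e,a](U)))) → 1
E2 subexpression sizes:
  U → 3
  π[e,a](U) → 3
  σ[a>=3](π[e,a](U)) → 2
  π[e](σ[a>=3](π[e,a](U))) → 2
  ρ[a/e](π[e](σ[a>=3](π[e,a](U)))) → 2

E1 result:
a
2
E2 result:
a
1
8
Witness: (1,) appears 0× in E1 but 1× in E2.

no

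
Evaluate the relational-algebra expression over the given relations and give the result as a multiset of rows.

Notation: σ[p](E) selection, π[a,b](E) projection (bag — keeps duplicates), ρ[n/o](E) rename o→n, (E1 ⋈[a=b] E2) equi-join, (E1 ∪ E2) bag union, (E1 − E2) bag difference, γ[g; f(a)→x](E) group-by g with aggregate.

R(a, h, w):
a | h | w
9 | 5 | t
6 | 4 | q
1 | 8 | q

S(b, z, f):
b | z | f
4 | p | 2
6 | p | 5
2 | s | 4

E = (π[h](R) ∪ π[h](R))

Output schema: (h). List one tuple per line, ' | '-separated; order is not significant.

Per-node cardinality:
  R → 3
  π[h](R) → 3
  R → 3
  π[h](R) → 3
  (π[h](R) ∪ π[h](R)) → 6

== RESULT ==
h
4
4
5
5
8
8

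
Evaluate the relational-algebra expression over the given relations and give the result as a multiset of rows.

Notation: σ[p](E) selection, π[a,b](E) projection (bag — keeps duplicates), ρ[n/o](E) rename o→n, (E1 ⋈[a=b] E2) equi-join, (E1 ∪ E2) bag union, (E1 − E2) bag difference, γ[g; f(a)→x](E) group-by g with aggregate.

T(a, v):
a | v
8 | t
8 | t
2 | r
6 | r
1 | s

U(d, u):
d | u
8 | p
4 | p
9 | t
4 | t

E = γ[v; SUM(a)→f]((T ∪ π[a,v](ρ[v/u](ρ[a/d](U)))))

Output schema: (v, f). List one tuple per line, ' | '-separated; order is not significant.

Per-node cardinality:
  T → 5
  U → 4
  ρ[a/d](U) → 4
  ρ[v/u](ρ[a/d](U)) → 4
  π[a,v](ρ[v/u](ρ[a/d](U))) → 4
  (T ∪ π[a,v](ρ[v/u](ρ[a/d](U)))) → 9
  γ[v; SUM(a)→f]((T ∪ π[a,v](ρ[v/u](ρ[a/d](U))))) → 4

== RESULT ==
v | f
p | 12
r | 8
s | 1
t | 29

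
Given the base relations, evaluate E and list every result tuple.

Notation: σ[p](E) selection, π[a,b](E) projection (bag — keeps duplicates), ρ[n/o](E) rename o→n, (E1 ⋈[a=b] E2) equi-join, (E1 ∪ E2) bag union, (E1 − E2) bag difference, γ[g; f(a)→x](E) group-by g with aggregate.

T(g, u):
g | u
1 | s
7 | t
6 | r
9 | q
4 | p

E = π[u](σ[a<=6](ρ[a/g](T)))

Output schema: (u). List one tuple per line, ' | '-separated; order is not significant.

Row counts bottom-up:
  T → 5
  ρ[a/g](T) → 5
  σ[a<=6](ρ[a/g](T)) → 3
  π[u](σ[a<=6](ρ[a/g](T))) → 3

== RESULT ==
u
p
r
s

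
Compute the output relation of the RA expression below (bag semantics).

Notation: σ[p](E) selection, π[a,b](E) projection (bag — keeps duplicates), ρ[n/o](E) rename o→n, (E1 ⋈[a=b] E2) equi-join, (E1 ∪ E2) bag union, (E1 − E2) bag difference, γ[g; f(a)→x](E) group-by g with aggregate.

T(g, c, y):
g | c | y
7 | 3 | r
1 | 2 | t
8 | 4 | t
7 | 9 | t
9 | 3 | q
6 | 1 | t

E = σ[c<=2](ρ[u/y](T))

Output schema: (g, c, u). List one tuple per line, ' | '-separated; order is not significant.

Subexpression sizes:
  T → 6
  ρ[u/y](T) → 6
  σ[c<=2](ρ[u/y](T)) → 2

== RESULT ==
g | c | u
1 | 2 | t
6 | 1 | t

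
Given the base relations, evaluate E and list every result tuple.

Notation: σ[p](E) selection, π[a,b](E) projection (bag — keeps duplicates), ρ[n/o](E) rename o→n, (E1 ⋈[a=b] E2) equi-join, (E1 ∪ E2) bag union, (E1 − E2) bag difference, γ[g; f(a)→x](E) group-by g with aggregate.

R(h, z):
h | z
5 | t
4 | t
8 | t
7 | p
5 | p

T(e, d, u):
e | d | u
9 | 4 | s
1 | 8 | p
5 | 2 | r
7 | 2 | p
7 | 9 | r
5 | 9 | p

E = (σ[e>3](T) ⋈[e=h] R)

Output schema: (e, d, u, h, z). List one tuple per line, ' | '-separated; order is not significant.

Stepwise |·|:
  T → 6
  σ[e>3](T) → 5
  R → 5
  (σ[e>3](T) ⋈[e=h] R) → 6

== RESULT ==
e | d | u | h | z
5 | 2 | r | 5 | p
5 | 2 | r | 5 | t
5 | 9 | p | 5 | p
5 | 9 | p | 5 | t
7 | 2 | p | 7 | p
7 | 9 | r | 7 | p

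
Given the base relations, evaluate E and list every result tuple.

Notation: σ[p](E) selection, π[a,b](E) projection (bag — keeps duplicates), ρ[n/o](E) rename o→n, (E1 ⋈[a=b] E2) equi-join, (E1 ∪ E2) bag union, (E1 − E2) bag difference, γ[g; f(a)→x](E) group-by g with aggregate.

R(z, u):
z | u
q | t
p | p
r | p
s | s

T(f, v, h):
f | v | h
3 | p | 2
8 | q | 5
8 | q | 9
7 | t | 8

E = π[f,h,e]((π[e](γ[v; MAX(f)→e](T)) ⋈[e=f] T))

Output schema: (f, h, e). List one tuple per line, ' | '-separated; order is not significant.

Subexpression sizes:
  T → 4
  γ[v; MAX(f)→e](T) → 3
  π[e](γ[v; MAX(f)→e](T)) → 3
  T → 4
  (π[e](γ[v; MAX(f)→e](T)) ⋈[e=f] T) → 4
  π[f,h,e]((π[e](γ[v; MAX(f)→e](T)) ⋈[e=f] T)) → 4

== RESULT ==
f | h | e
3 | 2 | 3
7 | 8 | 7
8 | 5 | 8
8 | 9 | 8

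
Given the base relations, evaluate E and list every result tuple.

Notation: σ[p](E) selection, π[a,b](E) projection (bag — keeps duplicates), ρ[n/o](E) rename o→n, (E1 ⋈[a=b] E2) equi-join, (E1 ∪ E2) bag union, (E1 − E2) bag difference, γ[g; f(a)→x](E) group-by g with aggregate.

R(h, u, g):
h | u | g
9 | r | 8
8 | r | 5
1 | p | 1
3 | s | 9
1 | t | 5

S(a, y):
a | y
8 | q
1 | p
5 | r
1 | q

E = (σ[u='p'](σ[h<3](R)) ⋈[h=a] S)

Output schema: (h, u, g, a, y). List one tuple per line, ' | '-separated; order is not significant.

Subexpression sizes:
  R → 5
  σ[h<3](R) → 2
  σ[u='p'](σ[h<3](R)) → 1
  S → 4
  (σ[u='p'](σ[h<3](R)) ⋈[h=a] S) → 2

== RESULT ==
h | u | g | a | y
1 | p | 1 | 1 | p
1 | p | 1 | 1 | q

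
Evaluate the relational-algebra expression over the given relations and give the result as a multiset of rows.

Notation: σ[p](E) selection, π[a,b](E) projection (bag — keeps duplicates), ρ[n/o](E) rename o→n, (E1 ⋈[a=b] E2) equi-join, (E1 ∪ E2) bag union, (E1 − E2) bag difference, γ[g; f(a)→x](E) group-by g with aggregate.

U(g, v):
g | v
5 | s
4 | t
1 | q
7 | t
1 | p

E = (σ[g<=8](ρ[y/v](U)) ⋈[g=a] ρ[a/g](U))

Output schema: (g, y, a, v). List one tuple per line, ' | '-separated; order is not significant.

Per-node cardinality:
  U → 5
  ρ[y/v](U) → 5
  σ[g<=8](ρ[y/v](U)) → 5
  U → 5
  ρ[a/g](U) → 5
  (σ[g<=8](ρ[y/v](U)) ⋈[g=a] ρ[a/g](U)) → 7

== RESULT ==
g | y | a | v
1 | p | 1 | p
1 | p | 1 | q
1 | q | 1 | p
1 | q | 1 | q
4 | t | 4 | t
5 | s | 5 | s
7 | t | 7 | t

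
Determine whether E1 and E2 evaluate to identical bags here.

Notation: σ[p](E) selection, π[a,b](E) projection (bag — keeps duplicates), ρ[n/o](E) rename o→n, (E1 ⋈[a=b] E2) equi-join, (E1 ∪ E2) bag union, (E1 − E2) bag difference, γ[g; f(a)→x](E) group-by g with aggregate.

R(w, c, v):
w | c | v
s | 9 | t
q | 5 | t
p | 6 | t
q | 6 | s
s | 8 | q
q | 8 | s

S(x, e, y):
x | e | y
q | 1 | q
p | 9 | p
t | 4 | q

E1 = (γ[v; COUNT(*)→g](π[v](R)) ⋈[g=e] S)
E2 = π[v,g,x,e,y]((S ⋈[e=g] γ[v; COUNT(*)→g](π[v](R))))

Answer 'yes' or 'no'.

E1 per-node cardinality:
  R → 6
  π[v](R) → 6
  γ[v; COUNT(*)→g](π[v](R)) → 3
  S → 3
  (γ[v; COUNT(*)→g](π[v](R)) ⋈[g=e] S) → 1
E2 per-node cardinality:
  S → 3
  R → 6
  π[v](R) → 6
  γ[v; COUNT(*)→g](π[v](R)) → 3
  (S ⋈[e=g] γ[v; COUNT(*)→g](π[v](R))) → 1
  π[v,g,x,e,y]((S ⋈[e=g] γ[v; COUNT(*)→g](π[v](R)))) → 1

E1 and E2 produce the same multiset:
v | g | x | e | y
q | 1 | q | 1 | q

yes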